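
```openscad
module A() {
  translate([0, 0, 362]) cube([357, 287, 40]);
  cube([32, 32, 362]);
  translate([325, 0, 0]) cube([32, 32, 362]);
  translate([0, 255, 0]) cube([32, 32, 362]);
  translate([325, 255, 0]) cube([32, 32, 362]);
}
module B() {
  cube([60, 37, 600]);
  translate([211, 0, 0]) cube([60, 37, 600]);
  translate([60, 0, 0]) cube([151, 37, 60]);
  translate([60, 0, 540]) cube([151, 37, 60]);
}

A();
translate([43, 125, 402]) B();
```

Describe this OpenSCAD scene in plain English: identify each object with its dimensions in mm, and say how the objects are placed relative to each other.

A is a four-legged stool. The seat is 357×287 mm, 40 mm thick, top at z = 402 mm. It stands on four square legs, each 32×32 mm in cross-section, from z = 0 to the seat underside, each flush with a corner of the seat.

B is a picture frame with a 151×480 mm rectangular opening (x by z) and a uniform 60 mm border on every side. Frame depth is 37 mm along y. It is built from two vertical stiles running the full outside height and two horizontal rails spanning the gap between the stiles.

The picture frame is on top of the stool, centred.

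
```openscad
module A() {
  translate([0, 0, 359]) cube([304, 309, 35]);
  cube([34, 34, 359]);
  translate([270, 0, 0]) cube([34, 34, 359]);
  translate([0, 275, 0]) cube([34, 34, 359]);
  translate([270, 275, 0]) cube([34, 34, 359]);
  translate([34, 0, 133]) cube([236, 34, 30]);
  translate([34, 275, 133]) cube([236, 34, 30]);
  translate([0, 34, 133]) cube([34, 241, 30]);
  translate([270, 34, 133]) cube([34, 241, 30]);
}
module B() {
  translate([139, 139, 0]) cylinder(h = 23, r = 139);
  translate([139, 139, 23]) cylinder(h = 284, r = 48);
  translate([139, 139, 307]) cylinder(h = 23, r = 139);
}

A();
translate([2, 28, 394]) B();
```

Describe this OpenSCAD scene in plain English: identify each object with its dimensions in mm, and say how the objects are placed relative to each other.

A is a simple wooden stool: a rectangular seat 304 mm (x) by 309 mm (y), 35 mm thick, top face at z = 394 mm, on four square legs, each 34×34 mm in cross-section. The legs rest on z = 0, each flush with a corner of the seat. Four stretchers, 34 mm wide and 30 mm tall, connect adjacent legs with their undersides at z = 133 mm, each running between the inner faces of the legs it joins and aligned with the legs' outer faces on the other axis.

B is a spool: two coaxial disc flanges of radius 139 mm and thickness 23 mm, joined by a core cylinder of radius 48 mm and height 284 mm. The lower flange rests on z = 0 and the three cylinders share a vertical axis.

The spool is on top of the stool.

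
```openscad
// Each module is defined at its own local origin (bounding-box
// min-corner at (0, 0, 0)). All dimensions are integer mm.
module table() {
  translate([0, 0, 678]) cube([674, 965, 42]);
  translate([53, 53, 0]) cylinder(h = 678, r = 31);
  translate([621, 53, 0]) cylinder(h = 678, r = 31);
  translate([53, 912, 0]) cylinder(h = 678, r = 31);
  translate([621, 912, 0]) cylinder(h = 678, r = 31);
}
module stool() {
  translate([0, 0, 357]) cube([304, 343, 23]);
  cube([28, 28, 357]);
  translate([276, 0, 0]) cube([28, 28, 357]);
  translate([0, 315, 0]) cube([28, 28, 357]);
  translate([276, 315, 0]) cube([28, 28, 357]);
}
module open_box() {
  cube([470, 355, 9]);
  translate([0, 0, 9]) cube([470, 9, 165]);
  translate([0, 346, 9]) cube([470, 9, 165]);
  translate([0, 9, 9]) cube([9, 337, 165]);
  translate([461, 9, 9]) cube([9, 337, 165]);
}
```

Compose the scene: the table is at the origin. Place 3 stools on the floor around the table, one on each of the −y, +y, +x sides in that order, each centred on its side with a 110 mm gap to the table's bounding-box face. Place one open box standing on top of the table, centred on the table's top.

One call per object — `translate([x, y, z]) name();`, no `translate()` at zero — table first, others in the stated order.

table();
translate([185, -453, 0]) stool();
translate([185, 1075, 0]) stool();
translate([784, 311, 0]) stool();
translate([102, 305, 720]) open_box();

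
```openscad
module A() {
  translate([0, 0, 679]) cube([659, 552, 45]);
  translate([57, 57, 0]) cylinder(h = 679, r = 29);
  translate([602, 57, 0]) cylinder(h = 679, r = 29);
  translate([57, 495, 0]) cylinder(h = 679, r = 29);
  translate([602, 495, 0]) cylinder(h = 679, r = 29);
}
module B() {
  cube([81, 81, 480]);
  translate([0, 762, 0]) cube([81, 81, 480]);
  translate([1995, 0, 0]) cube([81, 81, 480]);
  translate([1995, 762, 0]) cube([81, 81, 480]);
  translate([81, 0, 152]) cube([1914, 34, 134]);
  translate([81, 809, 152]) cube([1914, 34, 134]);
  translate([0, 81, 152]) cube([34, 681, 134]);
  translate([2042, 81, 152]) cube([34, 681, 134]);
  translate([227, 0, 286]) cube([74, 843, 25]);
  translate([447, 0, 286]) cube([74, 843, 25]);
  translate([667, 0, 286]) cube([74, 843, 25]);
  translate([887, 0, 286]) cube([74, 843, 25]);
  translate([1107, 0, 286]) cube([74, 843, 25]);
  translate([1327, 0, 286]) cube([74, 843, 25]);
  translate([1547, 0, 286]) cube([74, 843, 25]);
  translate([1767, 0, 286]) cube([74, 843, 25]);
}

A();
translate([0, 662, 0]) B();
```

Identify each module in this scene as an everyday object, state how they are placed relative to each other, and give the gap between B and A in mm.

A is a table. B is a bed frame. The bed frame is on the floor beside the table on its +y side. The gap between the bed frame and the table is 110 mm.

The bed frame's nearest face is 110 mm from the table's +y face.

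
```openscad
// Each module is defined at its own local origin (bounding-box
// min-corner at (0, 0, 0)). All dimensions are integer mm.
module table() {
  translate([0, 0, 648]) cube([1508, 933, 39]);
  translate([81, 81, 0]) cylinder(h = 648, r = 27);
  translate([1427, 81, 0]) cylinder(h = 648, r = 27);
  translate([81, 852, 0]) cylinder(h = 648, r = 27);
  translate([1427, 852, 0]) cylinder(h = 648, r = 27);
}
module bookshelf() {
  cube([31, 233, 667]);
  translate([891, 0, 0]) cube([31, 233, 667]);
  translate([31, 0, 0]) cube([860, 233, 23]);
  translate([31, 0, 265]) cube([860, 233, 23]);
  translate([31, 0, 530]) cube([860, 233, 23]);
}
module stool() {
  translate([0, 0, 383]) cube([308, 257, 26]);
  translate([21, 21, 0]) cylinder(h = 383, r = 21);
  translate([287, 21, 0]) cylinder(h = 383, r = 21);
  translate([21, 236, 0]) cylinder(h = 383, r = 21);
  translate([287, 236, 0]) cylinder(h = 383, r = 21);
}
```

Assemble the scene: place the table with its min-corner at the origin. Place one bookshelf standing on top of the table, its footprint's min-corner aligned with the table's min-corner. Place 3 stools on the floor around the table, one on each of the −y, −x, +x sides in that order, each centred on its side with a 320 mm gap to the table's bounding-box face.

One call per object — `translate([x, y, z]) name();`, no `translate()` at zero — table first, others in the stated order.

table();
translate([0, 0, 687]) bookshelf();
translate([600, -577, 0]) stool();
translate([-628, 338, 0]) stool();
translate([1828, 338, 0]) stool();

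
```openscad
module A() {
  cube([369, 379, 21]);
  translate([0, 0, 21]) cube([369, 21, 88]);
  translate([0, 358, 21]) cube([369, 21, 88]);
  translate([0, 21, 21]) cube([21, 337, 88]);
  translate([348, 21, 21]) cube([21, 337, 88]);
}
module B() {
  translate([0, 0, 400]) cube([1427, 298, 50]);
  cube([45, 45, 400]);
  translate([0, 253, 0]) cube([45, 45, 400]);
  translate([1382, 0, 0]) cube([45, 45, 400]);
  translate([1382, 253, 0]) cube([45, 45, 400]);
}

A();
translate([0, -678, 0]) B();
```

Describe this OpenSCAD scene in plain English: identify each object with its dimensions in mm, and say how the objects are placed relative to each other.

A is an open-topped rectangular box: outside dimensions 369×379×109 mm, with a uniform wall and base thickness of 21 mm. The base is a full 369×379 slab on the floor; four walls sit on top of the base. The front and back walls (the −y and +y sides) span the full width; the two side walls fit between them.

B is a long wooden bench with a 1427 mm (x) × 298 mm (y) seat, 50 mm thick, its top surface 450 mm above the floor. Four 45 mm square legs at the seat corners, flush with the edges, run from z = 0 to the seat underside.

The bench is on the floor beside the open box on its −y side.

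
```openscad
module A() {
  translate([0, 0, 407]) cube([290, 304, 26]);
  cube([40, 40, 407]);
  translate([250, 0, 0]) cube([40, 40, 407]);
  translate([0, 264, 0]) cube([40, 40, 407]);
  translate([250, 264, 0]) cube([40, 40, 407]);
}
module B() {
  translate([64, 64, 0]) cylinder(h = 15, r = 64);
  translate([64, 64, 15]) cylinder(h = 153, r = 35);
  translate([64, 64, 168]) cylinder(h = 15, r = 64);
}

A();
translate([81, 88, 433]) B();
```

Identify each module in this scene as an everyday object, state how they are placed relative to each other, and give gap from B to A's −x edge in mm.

A is a stool. B is a spool. The spool is on top of the stool, centred. The gap from the spool to the stool's −x edge is 81 mm.

The spool's min-x is at 81; the stool's min-x is 0; gap = 81 mm.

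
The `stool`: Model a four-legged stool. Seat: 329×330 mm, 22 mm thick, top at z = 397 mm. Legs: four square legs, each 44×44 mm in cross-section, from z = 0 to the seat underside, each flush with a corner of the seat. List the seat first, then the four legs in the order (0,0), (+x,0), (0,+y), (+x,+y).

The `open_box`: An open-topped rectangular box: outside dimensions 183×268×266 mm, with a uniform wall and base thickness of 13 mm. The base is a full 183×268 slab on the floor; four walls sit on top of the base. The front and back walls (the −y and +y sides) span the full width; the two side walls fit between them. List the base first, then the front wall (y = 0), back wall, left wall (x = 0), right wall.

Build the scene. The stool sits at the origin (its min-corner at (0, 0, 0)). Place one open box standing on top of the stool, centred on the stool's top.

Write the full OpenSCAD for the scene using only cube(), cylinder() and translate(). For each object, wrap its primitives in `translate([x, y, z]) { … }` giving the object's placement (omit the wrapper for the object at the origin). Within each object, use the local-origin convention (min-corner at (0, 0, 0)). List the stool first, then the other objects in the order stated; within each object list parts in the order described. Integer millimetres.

translate([0, 0, 375]) cube([329, 330, 22]);
cube([44, 44, 375]);
translate([285, 0, 0]) cube([44, 44, 375]);
translate([0, 286, 0]) cube([44, 44, 375]);
translate([285, 286, 0]) cube([44, 44, 375]);
translate([73, 31, 397]) {
  cube([183, 268, 13]);
  translate([0, 0, 13]) cube([183, 13, 253]);
  translate([0, 255, 13]) cube([183, 13, 253]);
  translate([0, 13, 13]) cube([13, 242, 253]);
  translate([170, 13, 13]) cube([13, 242, 253]);
}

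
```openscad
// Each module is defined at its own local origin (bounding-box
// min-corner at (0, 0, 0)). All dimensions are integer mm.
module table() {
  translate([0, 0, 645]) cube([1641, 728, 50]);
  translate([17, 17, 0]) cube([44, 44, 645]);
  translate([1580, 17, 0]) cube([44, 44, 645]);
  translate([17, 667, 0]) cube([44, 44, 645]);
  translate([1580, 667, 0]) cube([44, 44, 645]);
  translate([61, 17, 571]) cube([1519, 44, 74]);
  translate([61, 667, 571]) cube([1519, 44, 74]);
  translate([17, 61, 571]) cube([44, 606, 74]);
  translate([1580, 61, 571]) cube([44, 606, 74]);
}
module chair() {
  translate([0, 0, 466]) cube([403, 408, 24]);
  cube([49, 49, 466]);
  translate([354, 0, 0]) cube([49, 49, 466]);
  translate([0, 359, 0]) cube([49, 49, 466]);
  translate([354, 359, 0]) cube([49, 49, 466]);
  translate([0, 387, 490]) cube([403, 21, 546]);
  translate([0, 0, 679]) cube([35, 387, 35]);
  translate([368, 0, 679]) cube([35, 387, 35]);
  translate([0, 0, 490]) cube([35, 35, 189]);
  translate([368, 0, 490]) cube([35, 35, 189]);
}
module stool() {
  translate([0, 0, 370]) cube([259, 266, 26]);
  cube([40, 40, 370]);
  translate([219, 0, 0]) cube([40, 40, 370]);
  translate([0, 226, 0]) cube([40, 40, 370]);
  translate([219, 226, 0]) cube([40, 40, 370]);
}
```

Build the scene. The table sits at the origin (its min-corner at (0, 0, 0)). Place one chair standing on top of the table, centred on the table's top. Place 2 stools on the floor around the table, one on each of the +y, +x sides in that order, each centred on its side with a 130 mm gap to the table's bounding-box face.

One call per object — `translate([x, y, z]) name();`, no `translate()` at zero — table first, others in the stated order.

table();
translate([619, 160, 695]) chair();
translate([691, 858, 0]) stool();
translate([1771, 231, 0]) stool();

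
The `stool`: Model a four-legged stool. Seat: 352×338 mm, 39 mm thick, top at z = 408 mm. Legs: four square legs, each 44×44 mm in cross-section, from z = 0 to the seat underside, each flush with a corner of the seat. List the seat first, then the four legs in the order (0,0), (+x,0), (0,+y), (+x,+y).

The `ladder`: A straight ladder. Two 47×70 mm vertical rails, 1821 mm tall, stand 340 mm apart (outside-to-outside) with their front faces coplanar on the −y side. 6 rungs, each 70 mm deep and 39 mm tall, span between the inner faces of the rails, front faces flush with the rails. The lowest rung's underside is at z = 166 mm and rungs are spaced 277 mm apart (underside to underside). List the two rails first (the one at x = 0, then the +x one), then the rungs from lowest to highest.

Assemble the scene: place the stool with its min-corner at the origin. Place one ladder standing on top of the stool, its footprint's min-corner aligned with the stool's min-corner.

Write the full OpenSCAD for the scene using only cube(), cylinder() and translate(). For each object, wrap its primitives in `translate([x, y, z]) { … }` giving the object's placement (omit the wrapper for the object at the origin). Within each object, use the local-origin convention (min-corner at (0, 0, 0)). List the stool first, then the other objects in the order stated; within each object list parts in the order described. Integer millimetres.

translate([0, 0, 369]) cube([352, 338, 39]);
cube([44, 44, 369]);
translate([308, 0, 0]) cube([44, 44, 369]);
translate([0, 294, 0]) cube([44, 44, 369]);
translate([308, 294, 0]) cube([44, 44, 369]);
translate([0, 0, 408]) {
  cube([47, 70, 1821]);
  translate([293, 0, 0]) cube([47, 70, 1821]);
  translate([47, 0, 166]) cube([246, 70, 39]);
  translate([47, 0, 443]) cube([246, 70, 39]);
  translate([47, 0, 720]) cube([246, 70, 39]);
  translate([47, 0, 997]) cube([246, 70, 39]);
  translate([47, 0, 1274]) cube([246, 70, 39]);
  translate([47, 0, 1551]) cube([246, 70, 39]);
}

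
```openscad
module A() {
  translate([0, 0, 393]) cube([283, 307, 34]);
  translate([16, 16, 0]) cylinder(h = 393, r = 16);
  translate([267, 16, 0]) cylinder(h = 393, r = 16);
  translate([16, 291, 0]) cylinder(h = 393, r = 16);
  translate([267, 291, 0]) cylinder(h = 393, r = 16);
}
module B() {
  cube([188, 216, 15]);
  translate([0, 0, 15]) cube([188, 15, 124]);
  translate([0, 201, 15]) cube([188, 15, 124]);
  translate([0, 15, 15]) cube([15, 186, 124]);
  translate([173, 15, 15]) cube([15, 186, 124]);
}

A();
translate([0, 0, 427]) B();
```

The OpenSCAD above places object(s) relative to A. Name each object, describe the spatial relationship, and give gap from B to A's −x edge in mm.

The open box's min-x is at 0; the stool's min-x is 0; gap = 0 mm.

A is a stool. B is an open box. The open box is on top of the stool. The gap from the open box to the stool's −x edge is 0 mm.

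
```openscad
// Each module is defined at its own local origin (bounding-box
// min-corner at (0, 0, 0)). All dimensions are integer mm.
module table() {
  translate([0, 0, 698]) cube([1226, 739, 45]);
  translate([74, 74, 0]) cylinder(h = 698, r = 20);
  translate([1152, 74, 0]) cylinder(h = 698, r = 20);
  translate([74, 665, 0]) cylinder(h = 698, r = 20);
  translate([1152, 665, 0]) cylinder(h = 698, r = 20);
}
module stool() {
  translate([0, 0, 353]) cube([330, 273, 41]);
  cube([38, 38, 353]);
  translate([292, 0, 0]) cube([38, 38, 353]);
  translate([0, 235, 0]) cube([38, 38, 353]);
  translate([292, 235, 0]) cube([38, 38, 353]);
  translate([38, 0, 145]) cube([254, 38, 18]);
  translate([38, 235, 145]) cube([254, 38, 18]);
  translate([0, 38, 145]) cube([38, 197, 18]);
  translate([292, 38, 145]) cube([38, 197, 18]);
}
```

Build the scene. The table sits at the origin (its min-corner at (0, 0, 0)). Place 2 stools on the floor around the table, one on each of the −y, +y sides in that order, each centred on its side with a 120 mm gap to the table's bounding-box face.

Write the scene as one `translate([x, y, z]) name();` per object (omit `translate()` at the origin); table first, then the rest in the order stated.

table();
translate([448, -393, 0]) stool();
translate([448, 859, 0]) stool();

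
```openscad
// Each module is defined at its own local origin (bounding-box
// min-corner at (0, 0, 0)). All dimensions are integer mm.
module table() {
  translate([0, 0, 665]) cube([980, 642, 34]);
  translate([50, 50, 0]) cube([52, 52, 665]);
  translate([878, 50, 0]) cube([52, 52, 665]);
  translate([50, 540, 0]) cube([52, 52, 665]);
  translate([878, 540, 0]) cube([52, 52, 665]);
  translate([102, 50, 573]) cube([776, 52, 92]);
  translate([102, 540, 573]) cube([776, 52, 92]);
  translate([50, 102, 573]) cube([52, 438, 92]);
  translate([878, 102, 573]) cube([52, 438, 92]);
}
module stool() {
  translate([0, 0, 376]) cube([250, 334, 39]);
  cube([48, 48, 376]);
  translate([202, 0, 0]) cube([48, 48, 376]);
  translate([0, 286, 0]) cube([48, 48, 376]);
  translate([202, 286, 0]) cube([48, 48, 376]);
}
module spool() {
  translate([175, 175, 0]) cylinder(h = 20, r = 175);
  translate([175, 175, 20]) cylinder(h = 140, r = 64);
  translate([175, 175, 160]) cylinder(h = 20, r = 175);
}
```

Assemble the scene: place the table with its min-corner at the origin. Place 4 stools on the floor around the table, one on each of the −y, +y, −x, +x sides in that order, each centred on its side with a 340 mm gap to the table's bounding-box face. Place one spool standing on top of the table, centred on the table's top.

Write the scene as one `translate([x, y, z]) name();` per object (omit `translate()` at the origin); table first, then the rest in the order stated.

table();
translate([365, -674, 0]) stool();
translate([365, 982, 0]) stool();
translate([-590, 154, 0]) stool();
translate([1320, 154, 0]) stool();
translate([315, 146, 699]) spool();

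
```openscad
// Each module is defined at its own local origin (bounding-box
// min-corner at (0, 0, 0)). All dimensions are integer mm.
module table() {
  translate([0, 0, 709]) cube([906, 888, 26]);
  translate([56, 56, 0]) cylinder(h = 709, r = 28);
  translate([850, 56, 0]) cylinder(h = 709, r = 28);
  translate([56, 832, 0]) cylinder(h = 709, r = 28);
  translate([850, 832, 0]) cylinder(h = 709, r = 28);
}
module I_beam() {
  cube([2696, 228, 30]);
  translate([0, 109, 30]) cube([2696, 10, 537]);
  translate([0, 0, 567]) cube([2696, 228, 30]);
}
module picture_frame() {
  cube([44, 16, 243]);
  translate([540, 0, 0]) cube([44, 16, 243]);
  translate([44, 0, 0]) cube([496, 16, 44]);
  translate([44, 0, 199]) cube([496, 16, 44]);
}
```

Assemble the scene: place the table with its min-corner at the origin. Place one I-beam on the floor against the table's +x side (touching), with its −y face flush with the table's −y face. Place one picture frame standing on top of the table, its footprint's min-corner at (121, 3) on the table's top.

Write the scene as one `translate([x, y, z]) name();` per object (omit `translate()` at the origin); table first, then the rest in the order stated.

table();
translate([906, 0, 0]) I_beam();
translate([121, 3, 735]) picture_frame();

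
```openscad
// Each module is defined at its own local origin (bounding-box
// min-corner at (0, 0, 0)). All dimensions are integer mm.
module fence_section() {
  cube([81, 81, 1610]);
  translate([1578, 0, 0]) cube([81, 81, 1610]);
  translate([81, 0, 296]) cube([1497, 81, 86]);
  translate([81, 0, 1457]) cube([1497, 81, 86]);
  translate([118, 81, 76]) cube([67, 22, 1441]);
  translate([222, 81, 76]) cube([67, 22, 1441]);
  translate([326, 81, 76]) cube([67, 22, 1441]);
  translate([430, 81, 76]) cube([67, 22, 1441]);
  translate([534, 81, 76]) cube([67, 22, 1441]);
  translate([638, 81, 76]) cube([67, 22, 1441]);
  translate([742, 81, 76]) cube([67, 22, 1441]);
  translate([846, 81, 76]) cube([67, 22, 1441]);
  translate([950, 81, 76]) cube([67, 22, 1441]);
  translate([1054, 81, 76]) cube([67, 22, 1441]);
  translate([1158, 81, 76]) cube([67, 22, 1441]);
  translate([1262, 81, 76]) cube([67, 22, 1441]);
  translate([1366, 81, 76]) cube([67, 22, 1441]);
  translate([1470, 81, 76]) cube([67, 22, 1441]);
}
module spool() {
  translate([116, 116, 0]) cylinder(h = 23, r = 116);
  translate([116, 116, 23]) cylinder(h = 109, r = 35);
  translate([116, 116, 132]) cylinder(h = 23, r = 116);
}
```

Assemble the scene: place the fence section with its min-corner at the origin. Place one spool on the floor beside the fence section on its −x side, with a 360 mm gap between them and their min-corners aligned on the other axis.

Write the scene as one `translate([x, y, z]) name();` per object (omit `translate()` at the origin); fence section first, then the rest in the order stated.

fence_section();
translate([-592, 0, 0]) spool();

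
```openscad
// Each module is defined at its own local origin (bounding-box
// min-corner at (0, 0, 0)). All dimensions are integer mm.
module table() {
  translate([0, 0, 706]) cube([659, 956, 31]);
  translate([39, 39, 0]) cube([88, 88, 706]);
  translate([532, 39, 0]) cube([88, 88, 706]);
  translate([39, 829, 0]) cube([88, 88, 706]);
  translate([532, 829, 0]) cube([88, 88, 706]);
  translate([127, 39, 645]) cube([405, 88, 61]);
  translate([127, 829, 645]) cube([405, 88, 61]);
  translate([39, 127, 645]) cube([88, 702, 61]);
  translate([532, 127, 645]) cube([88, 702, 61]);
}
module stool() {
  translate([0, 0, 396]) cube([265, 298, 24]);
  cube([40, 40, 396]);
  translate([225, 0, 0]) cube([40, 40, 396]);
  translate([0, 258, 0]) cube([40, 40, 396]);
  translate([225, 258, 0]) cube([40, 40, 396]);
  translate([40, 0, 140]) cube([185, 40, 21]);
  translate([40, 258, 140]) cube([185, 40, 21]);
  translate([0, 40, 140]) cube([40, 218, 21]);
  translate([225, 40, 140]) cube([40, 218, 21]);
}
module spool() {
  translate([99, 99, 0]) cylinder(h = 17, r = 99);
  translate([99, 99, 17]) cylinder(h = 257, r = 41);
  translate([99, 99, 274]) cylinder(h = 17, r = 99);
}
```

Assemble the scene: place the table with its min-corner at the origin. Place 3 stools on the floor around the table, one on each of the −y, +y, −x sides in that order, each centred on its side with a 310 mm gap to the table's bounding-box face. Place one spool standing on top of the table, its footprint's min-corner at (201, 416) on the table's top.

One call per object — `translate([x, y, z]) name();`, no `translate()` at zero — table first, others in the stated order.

table();
translate([197, -608, 0]) stool();
translate([197, 1266, 0]) stool();
translate([-575, 329, 0]) stool();
translate([201, 416, 737]) spool();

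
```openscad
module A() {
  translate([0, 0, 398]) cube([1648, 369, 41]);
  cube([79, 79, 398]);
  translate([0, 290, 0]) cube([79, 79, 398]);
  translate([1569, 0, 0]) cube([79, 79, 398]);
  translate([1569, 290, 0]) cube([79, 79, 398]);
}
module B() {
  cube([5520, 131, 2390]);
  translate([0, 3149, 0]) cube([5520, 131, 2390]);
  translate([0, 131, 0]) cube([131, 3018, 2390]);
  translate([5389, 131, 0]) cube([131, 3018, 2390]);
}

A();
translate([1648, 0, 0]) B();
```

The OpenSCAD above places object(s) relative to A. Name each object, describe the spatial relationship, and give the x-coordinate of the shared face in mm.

The bench's +x face and the house frame's −x face are both at x = 1648 mm.

A is a bench. B is a house frame. The house frame is against the bench's +x side, with their −y faces flush. The x-coordinate of the shared face is 1648 mm.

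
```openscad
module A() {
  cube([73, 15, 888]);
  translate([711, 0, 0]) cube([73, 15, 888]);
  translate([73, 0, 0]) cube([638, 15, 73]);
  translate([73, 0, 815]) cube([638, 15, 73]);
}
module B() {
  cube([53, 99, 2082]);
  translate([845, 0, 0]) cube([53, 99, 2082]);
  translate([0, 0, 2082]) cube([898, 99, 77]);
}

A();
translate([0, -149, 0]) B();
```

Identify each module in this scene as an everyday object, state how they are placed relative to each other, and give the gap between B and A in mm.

A is a picture frame. B is a door frame. The door frame is on the floor beside the picture frame on its −y side. The gap between the door frame and the picture frame is 50 mm.

The door frame's nearest face is 50 mm from the picture frame's −y face.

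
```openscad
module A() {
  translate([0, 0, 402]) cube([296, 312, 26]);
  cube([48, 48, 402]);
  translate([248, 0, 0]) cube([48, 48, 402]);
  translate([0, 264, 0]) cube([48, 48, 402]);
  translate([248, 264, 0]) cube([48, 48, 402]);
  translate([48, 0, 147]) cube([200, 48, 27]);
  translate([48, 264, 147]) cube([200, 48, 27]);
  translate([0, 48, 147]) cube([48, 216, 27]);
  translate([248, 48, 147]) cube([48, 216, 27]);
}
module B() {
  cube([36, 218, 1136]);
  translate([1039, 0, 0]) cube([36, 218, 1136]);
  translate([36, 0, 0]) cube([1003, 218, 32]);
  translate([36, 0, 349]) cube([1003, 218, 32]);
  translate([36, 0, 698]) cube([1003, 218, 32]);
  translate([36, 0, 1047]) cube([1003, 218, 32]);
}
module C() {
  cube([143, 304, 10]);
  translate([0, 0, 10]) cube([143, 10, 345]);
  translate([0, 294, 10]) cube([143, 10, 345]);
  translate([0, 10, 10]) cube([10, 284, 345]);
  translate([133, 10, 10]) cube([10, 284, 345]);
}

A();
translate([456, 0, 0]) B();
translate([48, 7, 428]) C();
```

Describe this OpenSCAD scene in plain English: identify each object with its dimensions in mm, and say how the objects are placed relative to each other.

A is a simple wooden stool: a rectangular seat 296 mm (x) by 312 mm (y), 26 mm thick, top face at z = 428 mm, on four square legs, each 48×48 mm in cross-section. The legs rest on z = 0, each flush with a corner of the seat. Four stretchers, 48 mm wide and 27 mm tall, connect adjacent legs with their undersides at z = 147 mm, each running between the inner faces of the legs it joins and aligned with the legs' outer faces on the other axis.

B is an open bookshelf. Two side panels, each 36 mm thick, 218 mm deep and 1136 mm tall, stand 1075 mm apart (outside-to-outside). Between them sit 4 shelves, each 32 mm thick and 218 mm deep, spanning the full gap between the sides. The bottom shelf rests on the floor (its underside at z = 0) and the clear gap between one shelf's top and the next shelf's underside is 317 mm.

C is an open-topped rectangular box: outside dimensions 143×304×355 mm, with a uniform wall and base thickness of 10 mm. The base is a full 143×304 slab on the floor; four walls sit on top of the base. The front and back walls (the −y and +y sides) span the full width; the two side walls fit between them.

The bookshelf is on the floor beside the stool on its +x side. The open box is on top of the stool.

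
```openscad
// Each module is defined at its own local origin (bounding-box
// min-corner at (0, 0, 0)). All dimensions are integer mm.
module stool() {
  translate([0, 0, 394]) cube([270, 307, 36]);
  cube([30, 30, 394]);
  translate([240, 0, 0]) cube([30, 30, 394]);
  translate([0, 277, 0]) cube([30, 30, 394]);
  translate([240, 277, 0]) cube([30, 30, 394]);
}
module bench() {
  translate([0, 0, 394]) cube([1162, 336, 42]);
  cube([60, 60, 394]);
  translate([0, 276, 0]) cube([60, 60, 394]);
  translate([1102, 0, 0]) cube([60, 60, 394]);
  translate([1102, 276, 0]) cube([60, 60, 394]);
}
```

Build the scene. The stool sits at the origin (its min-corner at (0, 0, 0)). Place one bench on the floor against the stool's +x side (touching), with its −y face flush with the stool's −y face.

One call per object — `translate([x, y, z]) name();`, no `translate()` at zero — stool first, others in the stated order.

stool();
translate([270, 0, 0]) bench();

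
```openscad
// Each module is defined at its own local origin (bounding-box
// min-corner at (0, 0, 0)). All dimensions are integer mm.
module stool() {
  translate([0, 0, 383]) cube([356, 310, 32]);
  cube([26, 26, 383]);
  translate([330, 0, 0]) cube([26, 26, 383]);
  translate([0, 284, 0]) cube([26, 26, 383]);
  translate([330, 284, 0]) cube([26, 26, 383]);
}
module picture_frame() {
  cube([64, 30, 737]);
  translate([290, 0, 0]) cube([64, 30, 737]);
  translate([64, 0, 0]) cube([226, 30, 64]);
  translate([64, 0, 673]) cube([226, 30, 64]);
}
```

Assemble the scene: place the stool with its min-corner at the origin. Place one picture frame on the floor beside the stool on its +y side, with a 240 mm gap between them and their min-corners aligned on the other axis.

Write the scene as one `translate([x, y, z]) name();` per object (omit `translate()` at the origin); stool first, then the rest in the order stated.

stool();
translate([0, 550, 0]) picture_frame();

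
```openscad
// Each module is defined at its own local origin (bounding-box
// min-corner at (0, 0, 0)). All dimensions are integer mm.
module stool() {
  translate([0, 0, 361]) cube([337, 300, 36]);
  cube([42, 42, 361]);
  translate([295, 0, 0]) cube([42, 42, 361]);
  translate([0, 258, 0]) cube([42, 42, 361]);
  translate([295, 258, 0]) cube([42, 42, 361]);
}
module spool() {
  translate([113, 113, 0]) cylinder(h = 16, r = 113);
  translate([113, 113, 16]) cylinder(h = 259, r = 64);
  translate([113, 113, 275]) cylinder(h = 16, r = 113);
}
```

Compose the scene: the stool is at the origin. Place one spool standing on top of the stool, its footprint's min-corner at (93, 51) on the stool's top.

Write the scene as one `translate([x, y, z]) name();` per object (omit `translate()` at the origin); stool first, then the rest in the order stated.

stool();
translate([93, 51, 397]) spool();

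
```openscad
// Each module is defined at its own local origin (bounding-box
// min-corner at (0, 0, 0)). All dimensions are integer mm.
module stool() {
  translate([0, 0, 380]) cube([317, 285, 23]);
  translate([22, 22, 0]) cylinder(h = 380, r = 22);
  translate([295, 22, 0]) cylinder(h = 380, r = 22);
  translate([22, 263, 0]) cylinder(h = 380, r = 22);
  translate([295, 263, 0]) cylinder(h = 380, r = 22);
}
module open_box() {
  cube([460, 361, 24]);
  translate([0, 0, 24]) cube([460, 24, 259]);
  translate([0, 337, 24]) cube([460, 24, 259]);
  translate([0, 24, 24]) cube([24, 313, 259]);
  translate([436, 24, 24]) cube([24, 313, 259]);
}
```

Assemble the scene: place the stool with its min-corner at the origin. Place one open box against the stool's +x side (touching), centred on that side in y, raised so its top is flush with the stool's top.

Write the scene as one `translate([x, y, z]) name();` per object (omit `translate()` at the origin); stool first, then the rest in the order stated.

stool();
translate([317, -38, 120]) open_box();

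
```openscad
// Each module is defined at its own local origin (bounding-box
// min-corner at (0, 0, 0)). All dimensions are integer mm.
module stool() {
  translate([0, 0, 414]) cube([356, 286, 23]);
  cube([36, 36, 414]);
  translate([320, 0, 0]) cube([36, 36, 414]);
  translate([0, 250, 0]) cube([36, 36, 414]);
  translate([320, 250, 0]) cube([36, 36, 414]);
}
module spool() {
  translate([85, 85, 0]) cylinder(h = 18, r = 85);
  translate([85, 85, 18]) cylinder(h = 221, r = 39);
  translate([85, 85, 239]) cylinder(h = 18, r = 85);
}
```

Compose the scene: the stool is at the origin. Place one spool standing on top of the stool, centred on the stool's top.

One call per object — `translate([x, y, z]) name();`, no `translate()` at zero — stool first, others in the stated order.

stool();
translate([93, 58, 437]) spool();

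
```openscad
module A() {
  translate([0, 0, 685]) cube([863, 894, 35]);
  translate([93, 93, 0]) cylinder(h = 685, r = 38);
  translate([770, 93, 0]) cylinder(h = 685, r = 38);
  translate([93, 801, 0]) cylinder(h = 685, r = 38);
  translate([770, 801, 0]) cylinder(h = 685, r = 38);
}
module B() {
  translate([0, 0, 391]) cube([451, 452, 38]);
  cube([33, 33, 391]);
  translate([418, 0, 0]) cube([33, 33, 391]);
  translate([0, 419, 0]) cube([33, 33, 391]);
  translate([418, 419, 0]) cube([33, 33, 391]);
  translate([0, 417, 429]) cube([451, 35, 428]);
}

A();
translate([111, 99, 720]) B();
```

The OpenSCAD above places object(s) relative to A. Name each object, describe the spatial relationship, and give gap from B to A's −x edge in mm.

The chair's min-x is at 111; the table's min-x is 0; gap = 111 mm.

A is a table. B is a chair. The chair is on top of the table. The gap from the chair to the table's −x edge is 111 mm.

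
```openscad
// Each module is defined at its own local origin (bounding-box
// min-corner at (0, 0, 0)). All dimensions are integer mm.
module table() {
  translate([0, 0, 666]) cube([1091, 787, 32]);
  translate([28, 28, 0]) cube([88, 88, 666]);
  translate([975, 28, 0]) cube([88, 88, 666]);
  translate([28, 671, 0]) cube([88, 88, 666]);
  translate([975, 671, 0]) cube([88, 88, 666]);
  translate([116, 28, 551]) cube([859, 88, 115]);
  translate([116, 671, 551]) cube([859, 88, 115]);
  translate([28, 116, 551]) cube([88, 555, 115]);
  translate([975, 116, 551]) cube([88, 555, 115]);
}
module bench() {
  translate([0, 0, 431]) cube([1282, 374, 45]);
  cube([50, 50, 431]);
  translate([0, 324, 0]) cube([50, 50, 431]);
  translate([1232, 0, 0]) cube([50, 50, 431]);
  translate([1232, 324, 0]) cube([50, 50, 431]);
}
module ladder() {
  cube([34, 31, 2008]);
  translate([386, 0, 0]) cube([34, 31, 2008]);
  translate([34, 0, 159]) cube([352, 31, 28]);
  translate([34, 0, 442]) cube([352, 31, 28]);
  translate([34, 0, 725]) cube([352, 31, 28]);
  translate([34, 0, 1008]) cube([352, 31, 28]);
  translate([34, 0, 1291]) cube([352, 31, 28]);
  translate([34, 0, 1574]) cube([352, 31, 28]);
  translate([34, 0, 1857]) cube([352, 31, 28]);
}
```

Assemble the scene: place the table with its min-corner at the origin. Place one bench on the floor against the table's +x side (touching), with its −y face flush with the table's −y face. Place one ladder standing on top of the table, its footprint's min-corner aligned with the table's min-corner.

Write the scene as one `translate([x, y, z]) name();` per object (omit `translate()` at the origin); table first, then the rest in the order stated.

table();
translate([1091, 0, 0]) bench();
translate([0, 0, 698]) ladder();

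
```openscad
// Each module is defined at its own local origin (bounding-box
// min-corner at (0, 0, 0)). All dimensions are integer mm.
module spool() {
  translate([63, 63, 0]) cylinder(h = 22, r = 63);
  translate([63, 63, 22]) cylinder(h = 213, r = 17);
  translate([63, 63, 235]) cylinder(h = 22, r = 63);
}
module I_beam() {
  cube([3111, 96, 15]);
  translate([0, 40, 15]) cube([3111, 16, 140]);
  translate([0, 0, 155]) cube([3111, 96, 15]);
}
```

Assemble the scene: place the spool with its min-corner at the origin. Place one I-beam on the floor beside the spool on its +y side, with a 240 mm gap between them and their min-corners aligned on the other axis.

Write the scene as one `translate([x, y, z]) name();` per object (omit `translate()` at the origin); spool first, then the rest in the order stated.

spool();
translate([0, 366, 0]) I_beam();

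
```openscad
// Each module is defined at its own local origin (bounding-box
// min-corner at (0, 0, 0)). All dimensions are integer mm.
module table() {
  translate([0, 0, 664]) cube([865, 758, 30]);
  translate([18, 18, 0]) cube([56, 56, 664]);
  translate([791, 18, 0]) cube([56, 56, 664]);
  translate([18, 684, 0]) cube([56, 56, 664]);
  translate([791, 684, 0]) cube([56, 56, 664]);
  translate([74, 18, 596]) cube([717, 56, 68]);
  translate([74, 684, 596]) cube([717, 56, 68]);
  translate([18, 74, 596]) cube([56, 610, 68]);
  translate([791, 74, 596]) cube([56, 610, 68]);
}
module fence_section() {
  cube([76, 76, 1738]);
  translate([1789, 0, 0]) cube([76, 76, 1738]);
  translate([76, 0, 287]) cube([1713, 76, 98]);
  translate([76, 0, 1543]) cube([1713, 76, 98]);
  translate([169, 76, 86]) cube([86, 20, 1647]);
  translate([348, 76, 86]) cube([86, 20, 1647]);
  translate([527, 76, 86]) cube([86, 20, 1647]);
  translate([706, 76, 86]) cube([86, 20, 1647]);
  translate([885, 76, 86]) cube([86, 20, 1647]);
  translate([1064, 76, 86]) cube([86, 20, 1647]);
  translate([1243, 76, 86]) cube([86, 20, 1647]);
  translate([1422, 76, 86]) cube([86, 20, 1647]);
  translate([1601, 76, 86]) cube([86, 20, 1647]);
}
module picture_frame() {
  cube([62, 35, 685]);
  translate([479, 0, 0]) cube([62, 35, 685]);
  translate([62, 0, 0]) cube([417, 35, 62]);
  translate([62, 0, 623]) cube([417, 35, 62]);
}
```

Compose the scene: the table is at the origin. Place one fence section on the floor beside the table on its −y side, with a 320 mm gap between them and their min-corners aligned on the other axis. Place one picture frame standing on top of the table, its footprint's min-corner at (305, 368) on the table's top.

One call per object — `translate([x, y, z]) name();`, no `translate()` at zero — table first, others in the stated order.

table();
translate([0, -416, 0]) fence_section();
translate([305, 368, 694]) picture_frame();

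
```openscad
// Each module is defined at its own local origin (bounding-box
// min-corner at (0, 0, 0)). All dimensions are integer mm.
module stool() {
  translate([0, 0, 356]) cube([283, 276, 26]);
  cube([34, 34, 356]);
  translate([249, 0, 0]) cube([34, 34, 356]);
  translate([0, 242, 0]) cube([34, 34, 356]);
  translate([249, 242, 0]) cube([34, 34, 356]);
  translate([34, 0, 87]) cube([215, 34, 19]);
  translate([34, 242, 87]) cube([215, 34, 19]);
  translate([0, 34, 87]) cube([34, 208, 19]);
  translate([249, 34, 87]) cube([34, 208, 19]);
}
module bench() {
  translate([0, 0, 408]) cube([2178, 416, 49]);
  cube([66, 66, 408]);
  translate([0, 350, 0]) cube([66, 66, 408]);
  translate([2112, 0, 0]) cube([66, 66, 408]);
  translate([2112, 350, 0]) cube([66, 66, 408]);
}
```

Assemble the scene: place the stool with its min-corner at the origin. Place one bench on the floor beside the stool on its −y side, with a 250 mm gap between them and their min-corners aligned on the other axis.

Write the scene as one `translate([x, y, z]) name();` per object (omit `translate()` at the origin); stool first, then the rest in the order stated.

stool();
translate([0, -666, 0]) bench();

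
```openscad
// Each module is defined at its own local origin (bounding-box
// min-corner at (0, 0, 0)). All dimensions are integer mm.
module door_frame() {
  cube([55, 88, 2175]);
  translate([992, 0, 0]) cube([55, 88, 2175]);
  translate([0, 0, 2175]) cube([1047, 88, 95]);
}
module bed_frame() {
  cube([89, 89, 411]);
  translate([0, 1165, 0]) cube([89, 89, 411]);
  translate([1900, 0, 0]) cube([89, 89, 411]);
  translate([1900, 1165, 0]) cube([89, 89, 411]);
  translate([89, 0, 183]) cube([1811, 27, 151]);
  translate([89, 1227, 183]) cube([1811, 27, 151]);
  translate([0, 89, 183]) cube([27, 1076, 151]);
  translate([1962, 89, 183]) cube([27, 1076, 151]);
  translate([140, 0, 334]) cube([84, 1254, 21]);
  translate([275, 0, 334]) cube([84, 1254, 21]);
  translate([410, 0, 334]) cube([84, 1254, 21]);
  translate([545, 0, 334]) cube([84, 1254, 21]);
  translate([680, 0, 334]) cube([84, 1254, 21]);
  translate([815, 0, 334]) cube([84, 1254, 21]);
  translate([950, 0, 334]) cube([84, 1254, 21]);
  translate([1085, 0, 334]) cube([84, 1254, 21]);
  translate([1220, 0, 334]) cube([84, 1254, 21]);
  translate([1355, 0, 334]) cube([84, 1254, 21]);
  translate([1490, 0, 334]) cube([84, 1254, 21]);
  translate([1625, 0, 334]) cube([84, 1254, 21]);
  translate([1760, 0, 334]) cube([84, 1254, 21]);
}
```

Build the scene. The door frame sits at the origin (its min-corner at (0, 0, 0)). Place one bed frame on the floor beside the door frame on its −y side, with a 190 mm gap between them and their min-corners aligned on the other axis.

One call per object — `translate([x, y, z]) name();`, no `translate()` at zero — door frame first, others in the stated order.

door_frame();
translate([0, -1444, 0]) bed_frame();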